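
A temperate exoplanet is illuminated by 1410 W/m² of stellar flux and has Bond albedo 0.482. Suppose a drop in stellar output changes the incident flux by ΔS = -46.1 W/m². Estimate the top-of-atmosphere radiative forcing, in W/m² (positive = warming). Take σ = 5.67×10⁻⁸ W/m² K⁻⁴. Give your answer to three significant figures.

-5.97 W/m²

ΔF = Δ[S(1−α)]/4 = (1−0.482)·-46.1/4 = -5.970 W/m².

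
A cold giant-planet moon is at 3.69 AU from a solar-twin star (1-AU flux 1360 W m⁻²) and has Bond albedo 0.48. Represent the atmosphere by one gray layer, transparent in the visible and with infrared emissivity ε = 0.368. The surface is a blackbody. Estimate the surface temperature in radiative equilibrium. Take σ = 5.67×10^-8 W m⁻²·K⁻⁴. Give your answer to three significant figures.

129 K

By the inverse-square law, S = 1360/3.69² = 99.88 W m⁻².
Effective emission temperature (TOA balance): σT_e⁴ = S(1−α)/4 = 12.98 W m⁻² → T_e = 123.0 K.
The surface balance (absorbed SW + ε·downward IR = σT_s⁴) with T_a⁴ = T_s⁴/2 reduces to T_s = T_e·[2/(2−ε)]^¼ = 129.4 K.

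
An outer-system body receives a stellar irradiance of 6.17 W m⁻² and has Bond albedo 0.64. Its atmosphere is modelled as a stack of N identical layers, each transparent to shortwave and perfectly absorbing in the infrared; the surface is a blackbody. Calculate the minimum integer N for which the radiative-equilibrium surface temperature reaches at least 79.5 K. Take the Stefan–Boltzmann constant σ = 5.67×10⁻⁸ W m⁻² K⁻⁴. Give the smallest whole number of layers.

OLR = S(1−α)/4 = 0.5553 W m⁻²; the top layer radiates at T_e = 55.94 K.
Need (N+1)T_e⁴ ≥ T_s⁴, i.e. N+1 ≥ (79.5/55.94)⁴ = 4.079.
The minimum whole number is N = 4.

4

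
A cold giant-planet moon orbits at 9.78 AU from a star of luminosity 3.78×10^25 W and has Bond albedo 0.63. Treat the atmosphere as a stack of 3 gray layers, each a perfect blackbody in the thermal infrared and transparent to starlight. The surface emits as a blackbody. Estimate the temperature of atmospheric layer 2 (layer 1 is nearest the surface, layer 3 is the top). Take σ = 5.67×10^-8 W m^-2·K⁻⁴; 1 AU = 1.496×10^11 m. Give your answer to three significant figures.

Orbital distance: d = 9.78 AU = 1.463×10^12 m.
Flux at the orbit: S = L/(4πd²) = 3.78×10^25/(4π·(1.46×10^12)²) = 1.405 W m^-2.
The effective emission temperature is T_e = [S(1−α)/(4σ)]^¼ = 38.91 K.
In the N-layer model, layer k (counted from the surface) has T_k = (N+1−k)^(1/4)·T_e.
T_2 = (2)^(1/4)·38.91 = 46.27 K.

46.3 K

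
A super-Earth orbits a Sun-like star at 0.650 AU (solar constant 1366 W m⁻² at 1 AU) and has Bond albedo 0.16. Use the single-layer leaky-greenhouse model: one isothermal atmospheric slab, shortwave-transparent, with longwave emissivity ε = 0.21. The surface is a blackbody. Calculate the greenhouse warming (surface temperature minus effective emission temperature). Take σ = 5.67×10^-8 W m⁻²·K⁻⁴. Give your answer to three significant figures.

9.30 K

Irradiance scales as 1/d², so S = 1366 W m⁻² × (1/0.650)² = 3233 W m⁻².
Effective emission temperature (TOA balance): σT_e⁴ = S(1−α)/4 = 679.0 W m⁻² → T_e = 330.8 K.
The surface balance (absorbed SW + ε·downward IR = σT_s⁴) with T_a⁴ = T_s⁴/2 reduces to T_s = T_e·[2/(2−ε)]^¼ = 340.1 K.
Greenhouse warming: T_s − T_e = 9.302 K.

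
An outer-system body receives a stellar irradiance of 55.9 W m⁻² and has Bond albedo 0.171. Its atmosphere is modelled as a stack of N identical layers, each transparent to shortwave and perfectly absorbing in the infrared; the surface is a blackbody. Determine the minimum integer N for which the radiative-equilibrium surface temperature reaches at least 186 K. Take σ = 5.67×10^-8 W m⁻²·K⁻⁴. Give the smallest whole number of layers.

Top-of-atmosphere balance: σT_e⁴ = S(1−α)/4 = 11.59 W m⁻² → T_e = 119.6 K.
T_s = (N+1)^(1/4)·T_e ≥ 186 K requires N+1 ≥ (T_s/T_e)⁴ = (186/119.6)⁴ = 5.858.
So N ≥ 4.858; the smallest integer is N = 5.

5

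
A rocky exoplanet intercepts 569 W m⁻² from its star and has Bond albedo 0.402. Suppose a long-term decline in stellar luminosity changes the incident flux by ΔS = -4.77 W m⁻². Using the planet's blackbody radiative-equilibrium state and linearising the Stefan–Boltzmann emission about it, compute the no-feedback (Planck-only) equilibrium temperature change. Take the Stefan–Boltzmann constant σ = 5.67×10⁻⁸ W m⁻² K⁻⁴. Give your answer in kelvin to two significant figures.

The baseline emission temperature is T_e = 196.8 K.
TOA radiative forcing: ΔF = (1−α)ΔS/4 = 0.598·(-4.77)/4 = -0.7131 W m⁻².
Linearising σT⁴ gives d(σT⁴)/dT = 4σT_e³ = 1.729 W m⁻² per K.
ΔT₀ = ΔF/λ_P = -0.7131/1.729 = -0.412 K.

-0.41 kelvin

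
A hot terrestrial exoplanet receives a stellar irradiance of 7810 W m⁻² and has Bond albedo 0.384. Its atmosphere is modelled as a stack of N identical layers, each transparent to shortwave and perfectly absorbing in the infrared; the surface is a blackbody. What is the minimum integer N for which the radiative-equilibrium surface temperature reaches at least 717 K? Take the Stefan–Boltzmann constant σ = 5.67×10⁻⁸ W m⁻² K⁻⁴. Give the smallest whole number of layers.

12

The effective emission temperature is T_e = [S(1−α)/(4σ)]^¼ = 381.6 K.
T_s = (N+1)^(1/4)·T_e ≥ 717 K requires N+1 ≥ (T_s/T_e)⁴ = (717/381.6)⁴ = 12.459.
So N ≥ 11.459; the smallest integer is N = 12.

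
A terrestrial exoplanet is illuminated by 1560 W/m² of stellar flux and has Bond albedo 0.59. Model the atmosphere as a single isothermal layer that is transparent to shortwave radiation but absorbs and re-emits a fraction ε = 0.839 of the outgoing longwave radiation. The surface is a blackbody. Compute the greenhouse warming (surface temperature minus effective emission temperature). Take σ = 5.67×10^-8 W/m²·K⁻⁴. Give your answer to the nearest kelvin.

34 K

Effective emission temperature (TOA balance): σT_e⁴ = S(1−α)/4 = 159.9 W/m² → T_e = 230.4 K.
Surface balance with a leaky layer gives σT_s⁴ = σT_e⁴·2/(2−ε), so T_s = T_e·[2/(2−0.839)]^(1/4) = 264.0 K.
The atmosphere warms the surface by 33.56 K.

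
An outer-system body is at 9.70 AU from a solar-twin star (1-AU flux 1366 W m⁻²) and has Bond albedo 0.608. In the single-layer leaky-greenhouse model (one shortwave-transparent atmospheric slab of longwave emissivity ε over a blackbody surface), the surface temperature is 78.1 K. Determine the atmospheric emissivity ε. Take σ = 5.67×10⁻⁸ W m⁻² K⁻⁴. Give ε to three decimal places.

0.651

By the inverse-square law, S = 1366/9.70² = 14.52 W m⁻².
Effective temperature: T_e = [S(1−α)/(4σ)]^(1/4) = 70.78 K.
Since (2−ε)/2 = (T_e/T_s)⁴ = 0.6744, ε = 0.6511.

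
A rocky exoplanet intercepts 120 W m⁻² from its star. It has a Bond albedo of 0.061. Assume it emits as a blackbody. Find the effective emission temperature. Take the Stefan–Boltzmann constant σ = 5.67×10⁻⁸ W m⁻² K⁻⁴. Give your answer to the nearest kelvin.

The planet absorbs (1−α)S over its disc πR² and re-emits over 4πR², so the mean absorbed flux is (1−0.061)·120.0/4 = 28.17 W m⁻².
In equilibrium σT⁴ equals this, so T = 149.3 K.

149 kelvin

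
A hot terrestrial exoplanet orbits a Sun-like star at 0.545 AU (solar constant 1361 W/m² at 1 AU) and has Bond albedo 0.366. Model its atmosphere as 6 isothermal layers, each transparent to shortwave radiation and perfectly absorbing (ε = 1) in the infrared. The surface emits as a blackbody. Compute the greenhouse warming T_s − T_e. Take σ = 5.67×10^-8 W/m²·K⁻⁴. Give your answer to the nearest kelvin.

211 K

Irradiance scales as 1/d², so S = 1361 W/m² × (1/0.545)² = 4582 W/m².
OLR = S(1−α)/4 = 726.3 W/m²; the top layer radiates at T_e = 336.4 K.
Surface: T_s = (7)^¼·T_e = 547.2 K.
Warming: T_s − T_e = 210.8 K.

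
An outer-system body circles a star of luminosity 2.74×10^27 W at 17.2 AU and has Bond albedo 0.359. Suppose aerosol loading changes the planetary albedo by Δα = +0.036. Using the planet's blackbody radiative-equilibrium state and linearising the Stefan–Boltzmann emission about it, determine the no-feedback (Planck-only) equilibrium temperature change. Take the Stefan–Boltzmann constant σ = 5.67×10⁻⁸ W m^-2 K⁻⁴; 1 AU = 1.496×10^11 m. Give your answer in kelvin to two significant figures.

-1.4 K

Orbital distance: d = 17.2 AU = 2.573×10^12 m.
Spreading L over a sphere of radius d: S = 2.74×10^27/(4π·2.57×10^12²) = 32.93 W m^-2.
Unperturbed T_e = [32.93·(1−0.359)/(4σ)]^¼ = 98.22 K.
The change in absorbed flux is Δ[S(1−α)/4] = −SΔα/4 = -0.2964 W m^-2.
Planck response: λ_P = 4σT_e³ = 4·5.67×10⁻⁸·(98.22)³ = 0.2149 W m^-2/K.
ΔT₀ = ΔF/λ_P = -0.2964/0.2149 = -1.38 K.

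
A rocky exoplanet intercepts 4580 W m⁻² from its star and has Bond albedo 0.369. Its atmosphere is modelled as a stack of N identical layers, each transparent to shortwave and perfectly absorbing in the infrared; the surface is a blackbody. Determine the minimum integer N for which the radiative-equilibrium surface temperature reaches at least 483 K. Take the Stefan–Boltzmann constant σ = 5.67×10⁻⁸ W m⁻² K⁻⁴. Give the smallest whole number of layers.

OLR = S(1−α)/4 = 722.5 W m⁻²; the top layer radiates at T_e = 336.0 K.
Since T_s⁴ = (N+1)T_e⁴, we need N ≥ (T_s/T_e)⁴ − 1 = 3.271.
Rounding up, N = 4.

4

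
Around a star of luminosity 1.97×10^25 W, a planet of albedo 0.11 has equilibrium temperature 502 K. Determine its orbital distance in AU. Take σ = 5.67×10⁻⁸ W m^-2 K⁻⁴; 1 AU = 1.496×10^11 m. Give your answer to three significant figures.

Required flux: S = 4σT⁴/(1−α) = 16180 W m^-2.
From L = 4πd²S, d = √(1.97×10^25/(4π·16180)) = 9.842×10^9 m = 0.06579 AU.

0.0658 AU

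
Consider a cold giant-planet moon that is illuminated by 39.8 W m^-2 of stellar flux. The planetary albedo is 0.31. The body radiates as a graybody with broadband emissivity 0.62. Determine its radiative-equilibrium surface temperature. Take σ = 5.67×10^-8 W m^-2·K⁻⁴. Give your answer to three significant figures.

Averaging over the sphere, the absorbed flux is S(1−α)/4 = 6.865 W m^-2.
Radiative balance εσT⁴ = 6.865 gives T = [6.865/(0.62·σ)]^(1/4) = 118.2 K.

118 kelvin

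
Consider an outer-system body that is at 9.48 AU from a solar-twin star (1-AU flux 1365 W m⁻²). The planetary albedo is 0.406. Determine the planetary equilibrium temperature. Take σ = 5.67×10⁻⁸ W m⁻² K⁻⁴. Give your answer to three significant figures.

By the inverse-square law, S = 1365/9.48² = 15.19 W m⁻².
Absorbed flux (global mean): S(1−α)/4 = 15.19·0.594/4 = 2.255 W m⁻².
In equilibrium σT⁴ equals this, so T = 79.42 K.

79.4 K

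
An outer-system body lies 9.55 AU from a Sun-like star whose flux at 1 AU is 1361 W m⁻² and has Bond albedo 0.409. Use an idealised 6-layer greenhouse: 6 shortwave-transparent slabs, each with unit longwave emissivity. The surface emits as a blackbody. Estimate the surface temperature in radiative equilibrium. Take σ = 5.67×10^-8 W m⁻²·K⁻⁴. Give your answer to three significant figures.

Irradiance scales as 1/d², so S = 1361 W m⁻² × (1/9.55)² = 14.92 W m⁻².
OLR = S(1−α)/4 = 2.205 W m⁻²; the top layer radiates at T_e = 78.97 K.
For an N-layer opaque stack, T_s⁴ = (N+1)T_e⁴, hence T_s = (7)^(1/4)×78.97 K = 128.4 K.

128 K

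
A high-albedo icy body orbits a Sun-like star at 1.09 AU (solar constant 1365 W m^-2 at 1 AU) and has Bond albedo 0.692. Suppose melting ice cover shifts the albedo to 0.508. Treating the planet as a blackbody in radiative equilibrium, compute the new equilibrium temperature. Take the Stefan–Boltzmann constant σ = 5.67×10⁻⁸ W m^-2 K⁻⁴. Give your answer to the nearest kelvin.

223 K

By the inverse-square law, S = 1365/1.09² = 1149 W m^-2.
With the new albedo, S(1−α₂)/4 = 141.3 W m^-2, so T₂ = 223.4 K.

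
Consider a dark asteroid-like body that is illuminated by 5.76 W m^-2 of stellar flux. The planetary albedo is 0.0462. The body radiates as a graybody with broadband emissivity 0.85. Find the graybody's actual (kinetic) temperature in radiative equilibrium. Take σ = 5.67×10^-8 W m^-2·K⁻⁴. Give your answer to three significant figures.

The planet absorbs (1−α)S over its disc πR² and re-emits over 4πR², so the mean absorbed flux is (1−0.0462)·5.760/4 = 1.373 W m^-2.
Radiative balance εσT⁴ = 1.373 gives T = [1.373/(0.85·σ)]^(1/4) = 73.06 K.

73.1 K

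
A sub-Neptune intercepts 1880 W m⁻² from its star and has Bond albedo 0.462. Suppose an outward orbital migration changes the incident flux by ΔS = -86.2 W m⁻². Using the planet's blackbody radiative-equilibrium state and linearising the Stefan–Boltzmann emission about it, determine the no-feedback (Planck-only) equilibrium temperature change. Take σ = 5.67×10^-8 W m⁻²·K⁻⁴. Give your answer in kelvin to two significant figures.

-3.0 K

Reference equilibrium: T_e = [S(1−α)/(4σ)]^(1/4) = 258.4 K.
ΔF = Δ[S(1−α)]/4 = (1−0.462)·-86.2/4 = -11.59 W m⁻².
Planck response: λ_P = 4σT_e³ = 4·5.67×10⁻⁸·(258.4)³ = 3.914 W m⁻²/K.
ΔT₀ = ΔF/λ_P = -11.59/3.914 = -2.96 K.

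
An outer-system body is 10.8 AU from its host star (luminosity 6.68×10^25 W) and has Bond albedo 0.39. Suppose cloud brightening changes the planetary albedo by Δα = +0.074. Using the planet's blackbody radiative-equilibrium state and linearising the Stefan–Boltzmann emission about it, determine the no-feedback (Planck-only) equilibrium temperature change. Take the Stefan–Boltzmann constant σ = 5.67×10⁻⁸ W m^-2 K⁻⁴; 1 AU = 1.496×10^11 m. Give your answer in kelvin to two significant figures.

d = 10.8 × 1.496×10^11 m = 1.616×10^12 m.
Flux at the orbit: S = L/(4πd²) = 6.68×10^25/(4π·(1.62×10^12)²) = 2.036 W m^-2.
Reference equilibrium: T_e = [S(1−α)/(4σ)]^(1/4) = 48.38 K.
The change in absorbed flux is Δ[S(1−α)/4] = −SΔα/4 = -0.03767 W m^-2.
Linearising σT⁴ gives d(σT⁴)/dT = 4σT_e³ = 0.02568 W m^-2 per K.
Hence the no-feedback warming is ΔF/(4σT_e³) = -1.47 K.

-1.5 K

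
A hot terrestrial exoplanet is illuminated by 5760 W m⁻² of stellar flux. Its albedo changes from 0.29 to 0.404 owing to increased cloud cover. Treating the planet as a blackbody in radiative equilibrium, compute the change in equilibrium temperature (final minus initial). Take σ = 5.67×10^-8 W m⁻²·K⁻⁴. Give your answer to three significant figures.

-15.7 K

Initial: T₁ = [S(1−0.29)/(4σ)]^(1/4) = 366.4 K.
With α = 0.404, T₂ = 350.8 K.
Change: 350.8 − 366.4 = -15.69 K.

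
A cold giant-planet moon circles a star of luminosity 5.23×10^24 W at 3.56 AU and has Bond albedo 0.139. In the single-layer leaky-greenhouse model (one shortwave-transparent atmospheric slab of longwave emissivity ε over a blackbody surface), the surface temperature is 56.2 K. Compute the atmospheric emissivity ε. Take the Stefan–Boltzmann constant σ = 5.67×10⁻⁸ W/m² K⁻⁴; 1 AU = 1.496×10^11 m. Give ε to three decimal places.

0.883

Orbital distance: d = 3.56 AU = 5.326×10^11 m.
S = L/(4πd²) = 1.467 W/m².
TOA balance gives T_e = 48.58 K.
Inverting T_s⁴ = 2T_e⁴/(2−ε): (T_e/T_s)⁴ = 0.5584, so ε = 2(1 − 0.5584) = 0.8832.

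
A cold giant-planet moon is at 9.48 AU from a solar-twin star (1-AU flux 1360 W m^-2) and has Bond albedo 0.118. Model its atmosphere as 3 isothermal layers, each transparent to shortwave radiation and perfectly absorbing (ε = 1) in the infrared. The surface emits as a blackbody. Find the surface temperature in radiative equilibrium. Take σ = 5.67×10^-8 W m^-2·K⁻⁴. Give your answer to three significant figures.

124 K

Flux at the orbit: S = 1360/(9.48)² = 15.13 W m^-2.
Top-of-atmosphere balance: σT_e⁴ = S(1−α)/4 = 3.337 W m^-2 → T_e = 87.59 K.
With N = 3 opaque layers, T_s = (N+1)^(1/4)·T_e = 4^(1/4)·87.59 = 123.9 K.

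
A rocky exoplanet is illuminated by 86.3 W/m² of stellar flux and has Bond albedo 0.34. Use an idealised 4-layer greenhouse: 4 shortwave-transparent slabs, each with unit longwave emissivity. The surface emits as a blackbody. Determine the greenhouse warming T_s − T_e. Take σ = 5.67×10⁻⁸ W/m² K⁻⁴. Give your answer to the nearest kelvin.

Top-of-atmosphere balance: σT_e⁴ = S(1−α)/4 = 14.24 W/m² → T_e = 125.9 K.
T_s = (N+1)^(1/4)·T_e = 188.2 K.
Warming: T_s − T_e = 62.36 K.

62 kelvin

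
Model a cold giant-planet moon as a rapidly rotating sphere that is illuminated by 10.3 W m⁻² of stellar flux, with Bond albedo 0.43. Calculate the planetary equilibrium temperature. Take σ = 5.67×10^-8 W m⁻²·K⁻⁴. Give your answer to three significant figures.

Averaging over the sphere, the absorbed flux is S(1−α)/4 = 1.468 W m⁻².
Set σT⁴ = 1.468 → T = (1.468/σ)^(1/4) = 71.33 K.

71.3 K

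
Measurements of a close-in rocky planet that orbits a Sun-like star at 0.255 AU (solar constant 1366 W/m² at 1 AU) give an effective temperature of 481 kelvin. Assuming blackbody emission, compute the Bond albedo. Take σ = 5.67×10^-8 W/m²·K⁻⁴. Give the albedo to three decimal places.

0.422

Irradiance scales as 1/d², so S = 1366 W/m² × (1/0.255)² = 21010 W/m².
Rearranging the radiative balance, α = 1 − 4σT⁴/S.
4σT⁴ = 4·5.67×10⁻⁸·(481)⁴ = 12140 W/m².
Hence α = 1 − 12140/21010 = 0.4221.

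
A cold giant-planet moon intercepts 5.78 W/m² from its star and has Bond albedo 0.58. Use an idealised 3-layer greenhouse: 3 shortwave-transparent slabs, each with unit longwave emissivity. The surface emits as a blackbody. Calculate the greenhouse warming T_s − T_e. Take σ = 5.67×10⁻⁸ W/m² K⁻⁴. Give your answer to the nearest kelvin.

Top-of-atmosphere balance: σT_e⁴ = S(1−α)/4 = 0.6069 W/m² → T_e = 57.20 K.
T_s = (N+1)^(1/4)·T_e = 80.89 K.
Warming: T_s − T_e = 23.69 K.

24 kelvin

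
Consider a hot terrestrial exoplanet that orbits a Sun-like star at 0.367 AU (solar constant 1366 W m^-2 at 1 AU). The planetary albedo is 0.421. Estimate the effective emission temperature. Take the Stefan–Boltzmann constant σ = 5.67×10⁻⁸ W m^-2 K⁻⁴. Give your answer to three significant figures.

401 kelvin

Irradiance scales as 1/d², so S = 1366 W m^-2 × (1/0.367)² = 10140 W m^-2.
Absorbed flux (global mean): S(1−α)/4 = 10140·0.579/4 = 1468 W m^-2.
Balancing against σT⁴: T = (1468/5.67×10⁻⁸)^(1/4) = 401.1 K.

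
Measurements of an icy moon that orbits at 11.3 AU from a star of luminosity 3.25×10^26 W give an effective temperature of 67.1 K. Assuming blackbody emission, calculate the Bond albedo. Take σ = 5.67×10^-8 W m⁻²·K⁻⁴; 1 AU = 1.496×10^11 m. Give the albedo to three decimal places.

0.492

Orbital distance: d = 11.3 AU = 1.690×10^12 m.
Flux at the orbit: S = L/(4πd²) = 3.25×10^26/(4π·(1.69×10^12)²) = 9.050 W m⁻².
Rearranging the radiative balance, α = 1 − 4σT⁴/S.
4σT⁴ = 4·5.67×10⁻⁸·(67.1)⁴ = 4.598 W m⁻².
1−α = 4.598/9.050 = 0.5080, so α = 0.4920.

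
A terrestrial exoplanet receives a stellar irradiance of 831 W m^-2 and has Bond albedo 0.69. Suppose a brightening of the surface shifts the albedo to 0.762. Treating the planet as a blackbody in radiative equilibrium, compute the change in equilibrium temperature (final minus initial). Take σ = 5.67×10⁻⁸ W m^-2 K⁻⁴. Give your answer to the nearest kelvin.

Before: T₁ = [831.0·0.31/(4σ)]^(1/4) = 183.6 K.
Final:   T₂ = [S(1−0.762)/(4σ)]^(1/4) = 171.8 K.
Change: 171.8 − 183.6 = -11.74 K.

-12 K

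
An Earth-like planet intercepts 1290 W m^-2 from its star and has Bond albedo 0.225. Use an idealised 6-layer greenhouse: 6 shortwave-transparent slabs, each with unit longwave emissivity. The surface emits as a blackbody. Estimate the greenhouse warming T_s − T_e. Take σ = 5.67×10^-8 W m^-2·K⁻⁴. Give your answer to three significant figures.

The effective emission temperature is T_e = [S(1−α)/(4σ)]^¼ = 257.7 K.
Surface: T_s = (7)^¼·T_e = 419.1 K.
Warming: T_s − T_e = 161.4 K.

161 kelvin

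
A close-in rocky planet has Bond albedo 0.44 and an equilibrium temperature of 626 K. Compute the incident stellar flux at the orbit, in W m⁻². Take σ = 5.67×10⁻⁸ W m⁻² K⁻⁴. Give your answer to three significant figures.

62200 W m⁻²

From S(1−α)/4 = σT⁴: S = 4σT⁴/(1−α).
The emitted flux is σT⁴ = 8707 W m⁻².
So S = 4×8707/(1−0.44) = 62190 W m⁻².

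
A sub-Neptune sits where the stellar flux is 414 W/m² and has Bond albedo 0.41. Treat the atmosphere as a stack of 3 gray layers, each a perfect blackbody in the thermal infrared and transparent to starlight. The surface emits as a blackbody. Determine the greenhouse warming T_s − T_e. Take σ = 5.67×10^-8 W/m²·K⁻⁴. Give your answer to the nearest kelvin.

OLR = S(1−α)/4 = 61.07 W/m²; the top layer radiates at T_e = 181.2 K.
Surface: T_s = (4)^¼·T_e = 256.2 K.
Warming: T_s − T_e = 75.04 K.

75 kelvin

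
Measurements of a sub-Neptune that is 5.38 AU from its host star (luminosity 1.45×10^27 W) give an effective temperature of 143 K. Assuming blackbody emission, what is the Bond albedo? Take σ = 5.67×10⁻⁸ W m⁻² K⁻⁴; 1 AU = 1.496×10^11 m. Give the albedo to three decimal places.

Orbital distance: d = 5.38 AU = 8.048×10^11 m.
Flux at the orbit: S = L/(4πd²) = 1.45×10^27/(4π·(8.05×10^11)²) = 178.1 W m⁻².
Rearranging the radiative balance, α = 1 − 4σT⁴/S.
4σT⁴ = 4·5.67×10⁻⁸·(143)⁴ = 94.84 W m⁻².
1−α = 94.84/178.1 = 0.5324, so α = 0.4676.

0.468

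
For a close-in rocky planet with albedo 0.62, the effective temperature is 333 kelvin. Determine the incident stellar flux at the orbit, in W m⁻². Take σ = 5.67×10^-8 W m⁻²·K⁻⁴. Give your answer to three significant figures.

From S(1−α)/4 = σT⁴: S = 4σT⁴/(1−α).
The emitted flux is σT⁴ = 697.2 W m⁻².
So S = 4×697.2/(1−0.62) = 7339 W m⁻².

7340 W m⁻²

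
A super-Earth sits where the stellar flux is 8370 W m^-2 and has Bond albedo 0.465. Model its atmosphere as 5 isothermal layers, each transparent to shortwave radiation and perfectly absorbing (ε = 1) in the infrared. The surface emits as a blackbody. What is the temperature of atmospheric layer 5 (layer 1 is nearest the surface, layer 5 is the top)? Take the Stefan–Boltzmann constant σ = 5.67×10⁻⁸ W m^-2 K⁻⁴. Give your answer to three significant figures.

Top-of-atmosphere balance: σT_e⁴ = S(1−α)/4 = 1119 W m^-2 → T_e = 374.9 K.
In the N-layer model, layer k (counted from the surface) has T_k = (N+1−k)^(1/4)·T_e.
T_5 = (1)^(1/4)·374.9 = 374.9 K.

375 K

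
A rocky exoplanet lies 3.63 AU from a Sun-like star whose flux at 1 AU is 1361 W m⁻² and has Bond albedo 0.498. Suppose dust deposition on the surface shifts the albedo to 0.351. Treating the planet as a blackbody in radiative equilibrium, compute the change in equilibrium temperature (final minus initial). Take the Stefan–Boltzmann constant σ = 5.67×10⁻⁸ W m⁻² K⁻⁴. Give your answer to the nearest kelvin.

8 K

Irradiance scales as 1/d², so S = 1361 W m⁻² × (1/3.63)² = 103.3 W m⁻².
Initial: T₁ = [S(1−0.498)/(4σ)]^(1/4) = 123.0 K.
With α = 0.351, T₂ = 131.1 K.
ΔT = T₂ − T₁ = 8.154 K.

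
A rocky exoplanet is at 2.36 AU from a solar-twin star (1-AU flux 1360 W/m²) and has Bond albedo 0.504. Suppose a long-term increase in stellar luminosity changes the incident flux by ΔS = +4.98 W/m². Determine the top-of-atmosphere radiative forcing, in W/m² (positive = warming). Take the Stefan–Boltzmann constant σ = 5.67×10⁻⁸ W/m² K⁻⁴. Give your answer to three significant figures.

Irradiance scales as 1/d², so S = 1360 W/m² × (1/2.36)² = 244.2 W/m².
ΔF = Δ[S(1−α)]/4 = (1−0.504)·+4.98/4 = 0.6175 W/m².

0.618 W/m²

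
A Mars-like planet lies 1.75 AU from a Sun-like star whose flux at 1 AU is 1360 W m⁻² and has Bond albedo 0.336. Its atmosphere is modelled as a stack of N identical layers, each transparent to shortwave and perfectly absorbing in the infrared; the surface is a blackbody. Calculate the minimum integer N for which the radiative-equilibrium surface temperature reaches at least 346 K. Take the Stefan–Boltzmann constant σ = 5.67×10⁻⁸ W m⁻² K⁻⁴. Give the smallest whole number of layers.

11

Flux at the orbit: S = 1360/(1.75)² = 444.1 W m⁻².
Top-of-atmosphere balance: σT_e⁴ = S(1−α)/4 = 73.72 W m⁻² → T_e = 189.9 K.
Since T_s⁴ = (N+1)T_e⁴, we need N ≥ (T_s/T_e)⁴ − 1 = 10.023.
The minimum whole number is N = 11.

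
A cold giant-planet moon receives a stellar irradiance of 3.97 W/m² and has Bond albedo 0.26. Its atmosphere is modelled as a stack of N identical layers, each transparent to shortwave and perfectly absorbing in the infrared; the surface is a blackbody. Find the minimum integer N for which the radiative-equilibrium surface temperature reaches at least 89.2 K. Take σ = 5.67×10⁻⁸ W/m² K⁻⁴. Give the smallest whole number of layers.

4

OLR = S(1−α)/4 = 0.7345 W/m²; the top layer radiates at T_e = 59.99 K.
Need (N+1)T_e⁴ ≥ T_s⁴, i.e. N+1 ≥ (89.2/59.99)⁴ = 4.887.
The minimum whole number is N = 4.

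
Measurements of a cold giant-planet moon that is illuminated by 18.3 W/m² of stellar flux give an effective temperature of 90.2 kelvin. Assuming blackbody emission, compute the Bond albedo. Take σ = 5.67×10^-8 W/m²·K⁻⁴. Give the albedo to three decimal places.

Energy balance: S(1−α)/4 = σT⁴, so 1−α = 4σT⁴/S.
4σT⁴ = 4·5.67×10⁻⁸·(90.2)⁴ = 15.01 W/m².
Hence α = 1 − 15.01/18.30 = 0.1796.

0.180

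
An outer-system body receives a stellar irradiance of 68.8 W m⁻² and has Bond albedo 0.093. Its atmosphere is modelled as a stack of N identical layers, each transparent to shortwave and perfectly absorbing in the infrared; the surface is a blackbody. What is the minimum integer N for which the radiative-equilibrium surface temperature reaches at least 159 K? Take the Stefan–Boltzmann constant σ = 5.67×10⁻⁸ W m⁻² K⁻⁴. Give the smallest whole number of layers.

2

OLR = S(1−α)/4 = 15.60 W m⁻²; the top layer radiates at T_e = 128.8 K.
T_s = (N+1)^(1/4)·T_e ≥ 159 K requires N+1 ≥ (T_s/T_e)⁴ = (159/128.8)⁴ = 2.323.
The minimum whole number is N = 2.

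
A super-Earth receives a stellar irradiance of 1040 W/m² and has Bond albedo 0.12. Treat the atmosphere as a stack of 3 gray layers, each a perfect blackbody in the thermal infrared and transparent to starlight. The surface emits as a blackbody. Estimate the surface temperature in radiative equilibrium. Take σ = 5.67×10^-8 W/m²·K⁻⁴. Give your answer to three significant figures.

356 K

Top-of-atmosphere balance: σT_e⁴ = S(1−α)/4 = 228.8 W/m² → T_e = 252.0 K.
With N = 3 opaque layers, T_s = (N+1)^(1/4)·T_e = 4^(1/4)·252.0 = 356.4 K.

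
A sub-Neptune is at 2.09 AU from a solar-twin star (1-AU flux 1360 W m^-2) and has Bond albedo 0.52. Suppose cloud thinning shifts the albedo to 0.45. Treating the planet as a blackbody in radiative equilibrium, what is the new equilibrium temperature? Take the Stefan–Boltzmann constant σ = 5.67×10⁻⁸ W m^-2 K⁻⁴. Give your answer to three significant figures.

166 K

Flux at the orbit: S = 1360/(2.09)² = 311.3 W m^-2.
New equilibrium: T₂ = [(1−0.45)·311.3/(4σ)]^(1/4) = 165.8 K.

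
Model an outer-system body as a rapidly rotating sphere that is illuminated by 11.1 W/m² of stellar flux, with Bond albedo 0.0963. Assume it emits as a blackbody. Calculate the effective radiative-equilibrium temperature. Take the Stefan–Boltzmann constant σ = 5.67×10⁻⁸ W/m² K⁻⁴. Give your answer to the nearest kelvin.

Absorbed flux (global mean): S(1−α)/4 = 11.10·0.904/4 = 2.508 W/m².
Set σT⁴ = 2.508 → T = (2.508/σ)^(1/4) = 81.55 K.

82 K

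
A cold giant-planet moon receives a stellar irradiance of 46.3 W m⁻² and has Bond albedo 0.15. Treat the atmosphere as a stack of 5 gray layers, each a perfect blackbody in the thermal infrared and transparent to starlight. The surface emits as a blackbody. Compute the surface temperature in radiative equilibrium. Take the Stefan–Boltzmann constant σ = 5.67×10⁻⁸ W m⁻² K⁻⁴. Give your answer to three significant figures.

180 K

The effective emission temperature is T_e = [S(1−α)/(4σ)]^¼ = 114.8 K.
Layer-by-layer balance gives σT_s⁴ = (N+1)σT_e⁴, so T_s = 6^¼·114.8 = 179.6 K.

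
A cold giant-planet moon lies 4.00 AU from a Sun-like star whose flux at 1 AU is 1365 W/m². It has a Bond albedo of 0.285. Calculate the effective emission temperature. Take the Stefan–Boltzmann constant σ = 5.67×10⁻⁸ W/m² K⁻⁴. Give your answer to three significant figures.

128 kelvin

By the inverse-square law, S = 1365/4.00² = 85.31 W/m².
The planet absorbs (1−α)S over its disc πR² and re-emits over 4πR², so the mean absorbed flux is (1−0.285)·85.31/4 = 15.25 W/m².
Balancing against σT⁴: T = (15.25/5.67×10⁻⁸)^(1/4) = 128.1 K.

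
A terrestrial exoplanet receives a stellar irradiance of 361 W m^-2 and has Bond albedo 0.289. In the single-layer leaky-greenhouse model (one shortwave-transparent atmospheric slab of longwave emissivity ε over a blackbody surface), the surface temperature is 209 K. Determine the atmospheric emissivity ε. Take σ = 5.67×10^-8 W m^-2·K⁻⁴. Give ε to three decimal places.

0.814

Effective temperature: T_e = [S(1−α)/(4σ)]^(1/4) = 183.4 K.
Since (2−ε)/2 = (T_e/T_s)⁴ = 0.5931, ε = 0.8137.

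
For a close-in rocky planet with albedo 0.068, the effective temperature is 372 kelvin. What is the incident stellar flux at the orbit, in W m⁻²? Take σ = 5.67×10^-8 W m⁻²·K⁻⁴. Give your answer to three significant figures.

4660 W m⁻²

From S(1−α)/4 = σT⁴: S = 4σT⁴/(1−α).
The emitted flux is σT⁴ = 1086 W m⁻².
S = 4·1086/0.932 = 4660 W m⁻².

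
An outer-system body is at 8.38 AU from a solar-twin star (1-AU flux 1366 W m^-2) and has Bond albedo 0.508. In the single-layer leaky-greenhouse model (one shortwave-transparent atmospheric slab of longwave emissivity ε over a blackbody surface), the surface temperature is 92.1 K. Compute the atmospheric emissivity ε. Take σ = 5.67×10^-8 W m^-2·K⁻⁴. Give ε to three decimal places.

0.827

Flux at the orbit: S = 1366/(8.38)² = 19.45 W m^-2.
Effective temperature: T_e = [S(1−α)/(4σ)]^(1/4) = 80.60 K.
T_s⁴ = T_e⁴·2/(2−ε) → ε = 2 − 2(T_e/T_s)⁴ = 2 − 2·(80.60/92.1)⁴ = 0.8271.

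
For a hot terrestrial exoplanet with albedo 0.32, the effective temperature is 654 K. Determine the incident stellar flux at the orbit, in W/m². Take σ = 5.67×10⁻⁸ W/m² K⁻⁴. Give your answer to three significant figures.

61000 W/m²

Invert the energy balance for S: S = 4σT⁴/(1−α).
σT⁴ = 5.67×10⁻⁸·(654)⁴ = 10370 W/m².
So S = 4×10370/(1−0.32) = 61020 W/m².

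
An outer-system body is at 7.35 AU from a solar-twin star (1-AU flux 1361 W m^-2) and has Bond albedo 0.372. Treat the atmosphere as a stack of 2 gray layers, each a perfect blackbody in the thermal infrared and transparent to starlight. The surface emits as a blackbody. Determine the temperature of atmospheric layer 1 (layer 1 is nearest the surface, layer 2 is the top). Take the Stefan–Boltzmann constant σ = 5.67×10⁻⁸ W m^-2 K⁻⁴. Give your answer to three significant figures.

109 K

By the inverse-square law, S = 1361/7.35² = 25.19 W m^-2.
The effective emission temperature is T_e = [S(1−α)/(4σ)]^¼ = 91.39 K.
In the N-layer model, layer k (counted from the surface) has T_k = (N+1−k)^(1/4)·T_e.
T_1 = (2)^(1/4)·91.39 = 108.7 K.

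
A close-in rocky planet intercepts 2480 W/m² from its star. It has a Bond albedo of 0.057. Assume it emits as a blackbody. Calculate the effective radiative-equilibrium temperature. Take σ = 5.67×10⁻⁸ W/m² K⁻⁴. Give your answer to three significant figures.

319 K

The planet absorbs (1−α)S over its disc πR² and re-emits over 4πR², so the mean absorbed flux is (1−0.057)·2480/4 = 584.7 W/m².
Balancing against σT⁴: T = (584.7/5.67×10⁻⁸)^(1/4) = 318.7 K.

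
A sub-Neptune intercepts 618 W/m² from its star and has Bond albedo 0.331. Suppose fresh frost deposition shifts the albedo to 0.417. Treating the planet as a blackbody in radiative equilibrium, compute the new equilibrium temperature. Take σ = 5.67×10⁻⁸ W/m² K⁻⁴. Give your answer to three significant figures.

New equilibrium: T₂ = [(1−0.417)·618.0/(4σ)]^(1/4) = 199.6 K.

200 kelvin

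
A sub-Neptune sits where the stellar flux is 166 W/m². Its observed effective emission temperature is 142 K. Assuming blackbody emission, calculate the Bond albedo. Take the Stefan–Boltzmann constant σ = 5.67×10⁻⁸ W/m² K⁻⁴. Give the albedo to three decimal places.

0.444

From σT⁴ = S(1−α)/4 we invert for α: 1−α = 4σT⁴/S.
σT⁴ = 23.05 W/m², so 4σT⁴ = 92.21 W/m².
1−α = 92.21/166.0 = 0.5555, so α = 0.4445.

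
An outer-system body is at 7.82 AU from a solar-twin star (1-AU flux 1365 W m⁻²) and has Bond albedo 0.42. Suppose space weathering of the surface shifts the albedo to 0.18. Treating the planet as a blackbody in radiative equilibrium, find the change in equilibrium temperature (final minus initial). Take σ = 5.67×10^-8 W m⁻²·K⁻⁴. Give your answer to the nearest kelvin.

8 kelvin

By the inverse-square law, S = 1365/7.82² = 22.32 W m⁻².
Initial: T₁ = [S(1−0.42)/(4σ)]^(1/4) = 86.92 K.
Final:   T₂ = [S(1−0.18)/(4σ)]^(1/4) = 94.78 K.
Change: 94.78 − 86.92 = 7.860 K.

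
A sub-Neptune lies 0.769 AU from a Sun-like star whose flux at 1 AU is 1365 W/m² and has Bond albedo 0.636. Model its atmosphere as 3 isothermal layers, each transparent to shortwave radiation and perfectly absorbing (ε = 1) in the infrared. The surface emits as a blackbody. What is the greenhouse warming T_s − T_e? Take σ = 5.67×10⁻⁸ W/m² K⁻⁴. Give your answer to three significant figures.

Irradiance scales as 1/d², so S = 1365 W/m² × (1/0.769)² = 2308 W/m².
OLR = S(1−α)/4 = 210.0 W/m²; the top layer radiates at T_e = 246.7 K.
Surface: T_s = (4)^¼·T_e = 348.9 K.
So the greenhouse effect raises the surface by 348.9 − 246.7 = 102.2 K.

102 kelvin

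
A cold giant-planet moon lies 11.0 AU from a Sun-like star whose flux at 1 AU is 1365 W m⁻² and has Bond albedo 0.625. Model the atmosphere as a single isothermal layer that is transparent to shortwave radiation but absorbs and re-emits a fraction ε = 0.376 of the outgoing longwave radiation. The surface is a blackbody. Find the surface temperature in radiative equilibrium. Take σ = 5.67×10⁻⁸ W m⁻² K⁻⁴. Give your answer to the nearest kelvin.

Irradiance scales as 1/d², so S = 1365 W m⁻² × (1/11.0)² = 11.28 W m⁻².
The planet radiates to space at T_e = [S(1−α)/(4σ)]^(1/4) = 65.72 K.
Surface balance with a leaky layer gives σT_s⁴ = σT_e⁴·2/(2−ε), so T_s = T_e·[2/(2−0.376)]^(1/4) = 69.23 K.

69 K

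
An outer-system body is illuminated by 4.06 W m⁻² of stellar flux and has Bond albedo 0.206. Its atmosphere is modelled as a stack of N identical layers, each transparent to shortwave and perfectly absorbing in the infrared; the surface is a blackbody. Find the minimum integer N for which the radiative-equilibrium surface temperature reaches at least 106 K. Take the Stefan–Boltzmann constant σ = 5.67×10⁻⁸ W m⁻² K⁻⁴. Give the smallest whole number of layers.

OLR = S(1−α)/4 = 0.8059 W m⁻²; the top layer radiates at T_e = 61.40 K.
Since T_s⁴ = (N+1)T_e⁴, we need N ≥ (T_s/T_e)⁴ − 1 = 7.882.
So N ≥ 7.882; the smallest integer is N = 8.

8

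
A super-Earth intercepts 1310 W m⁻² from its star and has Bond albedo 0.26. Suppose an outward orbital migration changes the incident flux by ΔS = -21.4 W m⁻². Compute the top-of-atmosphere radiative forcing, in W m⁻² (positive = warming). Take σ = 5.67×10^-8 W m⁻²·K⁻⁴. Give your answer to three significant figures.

-3.96 W m⁻²

ΔF = Δ[S(1−α)]/4 = (1−0.26)·-21.4/4 = -3.959 W m⁻².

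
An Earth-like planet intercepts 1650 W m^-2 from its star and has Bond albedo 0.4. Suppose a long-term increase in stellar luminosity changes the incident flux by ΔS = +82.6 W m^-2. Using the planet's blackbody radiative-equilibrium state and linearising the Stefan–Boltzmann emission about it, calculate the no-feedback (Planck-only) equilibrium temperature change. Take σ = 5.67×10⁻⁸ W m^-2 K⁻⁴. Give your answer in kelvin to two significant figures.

3.2 K

Unperturbed T_e = [1650·(1−0.4)/(4σ)]^¼ = 257.0 K.
ΔF = Δ[S(1−α)]/4 = (1−0.4)·+82.6/4 = 12.39 W m^-2.
Planck response: λ_P = 4σT_e³ = 4·5.67×10⁻⁸·(257.0)³ = 3.852 W m^-2/K.
Hence the no-feedback warming is ΔF/(4σT_e³) = 3.22 K.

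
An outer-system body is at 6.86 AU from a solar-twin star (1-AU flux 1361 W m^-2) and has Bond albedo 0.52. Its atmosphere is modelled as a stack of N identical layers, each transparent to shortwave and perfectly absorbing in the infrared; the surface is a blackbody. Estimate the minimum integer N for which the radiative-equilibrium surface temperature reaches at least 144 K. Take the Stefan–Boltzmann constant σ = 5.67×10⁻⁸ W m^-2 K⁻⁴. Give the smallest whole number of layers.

Irradiance scales as 1/d², so S = 1361 W m^-2 × (1/6.86)² = 28.92 W m^-2.
The effective emission temperature is T_e = [S(1−α)/(4σ)]^¼ = 88.45 K.
Since T_s⁴ = (N+1)T_e⁴, we need N ≥ (T_s/T_e)⁴ − 1 = 6.025.
The minimum whole number is N = 7.

7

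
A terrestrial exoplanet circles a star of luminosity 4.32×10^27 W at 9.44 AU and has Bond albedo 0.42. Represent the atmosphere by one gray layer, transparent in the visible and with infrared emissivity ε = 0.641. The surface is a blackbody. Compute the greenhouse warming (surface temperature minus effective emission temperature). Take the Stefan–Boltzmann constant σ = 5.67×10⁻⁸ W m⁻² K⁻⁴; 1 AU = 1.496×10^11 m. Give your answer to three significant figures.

d = 9.44 × 1.496×10^11 m = 1.412×10^12 m.
S = L/(4πd²) = 172.4 W m⁻².
Effective emission temperature (TOA balance): σT_e⁴ = S(1−α)/4 = 24.99 W m⁻² → T_e = 144.9 K.
For a single slab of emissivity ε, T_s⁴ = 2T_e⁴/(2−ε); thus T_s = 144.9·(1.472)^(1/4) = 159.6 K.
T_s − T_e = 159.6 − 144.9 = 14.70 K.

14.7 K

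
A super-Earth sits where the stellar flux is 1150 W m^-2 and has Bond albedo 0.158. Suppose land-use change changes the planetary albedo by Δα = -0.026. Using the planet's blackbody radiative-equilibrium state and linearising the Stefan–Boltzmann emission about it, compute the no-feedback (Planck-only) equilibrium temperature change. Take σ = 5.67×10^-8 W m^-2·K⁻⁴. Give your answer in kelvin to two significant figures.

The baseline emission temperature is T_e = 255.6 K.
ΔF = −(S/4)Δα = −(1150/4)×(-0.026) = 7.475 W m^-2.
The Planck feedback parameter is 4σT_e³ = 3.788 W m^-2/K.
ΔT₀ = ΔF/λ_P = 7.475/3.788 = 1.97 K.

2.0 kelvin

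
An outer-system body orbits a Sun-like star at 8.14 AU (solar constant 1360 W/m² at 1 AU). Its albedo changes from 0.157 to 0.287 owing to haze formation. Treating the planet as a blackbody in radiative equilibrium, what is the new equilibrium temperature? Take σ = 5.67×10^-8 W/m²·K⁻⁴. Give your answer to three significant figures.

Irradiance scales as 1/d², so S = 1360 W/m² × (1/8.14)² = 20.53 W/m².
With the new albedo, S(1−α₂)/4 = 3.659 W/m², so T₂ = 89.63 K.

89.6 K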